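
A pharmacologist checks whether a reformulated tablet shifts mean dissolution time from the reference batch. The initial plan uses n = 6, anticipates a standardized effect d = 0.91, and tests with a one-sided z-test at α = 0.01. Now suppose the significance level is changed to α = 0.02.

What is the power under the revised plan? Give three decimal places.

Power ≈ 0.570

δ = d·√n = 0.91 × √6 = 2.2290 (unchanged). New critical value: z_{0.02} = 2.054.
Revised power = P(Z > 2.054 − δ) = Φ(0.175) = 0.5696.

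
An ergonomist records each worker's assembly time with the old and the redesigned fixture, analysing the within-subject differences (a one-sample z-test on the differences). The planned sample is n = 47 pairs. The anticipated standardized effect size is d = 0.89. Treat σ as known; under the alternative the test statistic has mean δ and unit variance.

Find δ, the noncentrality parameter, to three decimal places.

δ ≈ 6.102

The noncentrality parameter scales effect size by the design's sample-size factor: δ = d·√n = 0.89 × √47 = 6.1015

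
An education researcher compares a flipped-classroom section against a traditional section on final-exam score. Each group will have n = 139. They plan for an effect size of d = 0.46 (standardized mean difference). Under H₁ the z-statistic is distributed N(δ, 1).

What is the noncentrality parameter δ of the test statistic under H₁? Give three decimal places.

δ ≈ 3.835

The noncentrality parameter scales effect size by the design's sample-size factor: δ = d·√(n/2) = 0.46 × √(139/2) = 3.8349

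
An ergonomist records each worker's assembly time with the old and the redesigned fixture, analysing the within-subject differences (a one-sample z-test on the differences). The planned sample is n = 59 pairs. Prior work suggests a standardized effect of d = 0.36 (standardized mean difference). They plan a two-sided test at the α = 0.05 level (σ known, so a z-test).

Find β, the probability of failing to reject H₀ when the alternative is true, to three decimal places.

Noncentrality parameter: δ = d·√n = 0.36 × √59 = 2.7652
Two-sided α = 0.05 → critical value z_{0.025} = 1.960.
Power = Φ(δ − 1.960) + Φ(−δ − 1.960) = Φ(0.805) + Φ(-4.725) = 0.7897 + 0.0000 = 0.7897.
Type II error: β = 1 − power = 1 − 0.7897 = 0.2103.

β ≈ 0.210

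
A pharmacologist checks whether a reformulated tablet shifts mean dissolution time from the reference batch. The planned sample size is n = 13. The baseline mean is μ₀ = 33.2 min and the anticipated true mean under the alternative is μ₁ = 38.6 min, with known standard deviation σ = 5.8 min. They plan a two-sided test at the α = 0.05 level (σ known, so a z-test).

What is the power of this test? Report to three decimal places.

Standardized effect: d = |μ₁ − μ₀| / σ = |38.6 − 33.2| / 5.8 = 0.9310
Noncentrality parameter: δ = d·√n = 0.9310 × √13 = 3.3569
Critical value for a two-sided test at α = 0.05: z_{α/2} = 1.960.
Power = Φ(δ − 1.960) + Φ(−δ − 1.960) = Φ(1.397) + Φ(-5.317) = 0.9188 + 0.0000 = 0.9188.

Power ≈ 0.919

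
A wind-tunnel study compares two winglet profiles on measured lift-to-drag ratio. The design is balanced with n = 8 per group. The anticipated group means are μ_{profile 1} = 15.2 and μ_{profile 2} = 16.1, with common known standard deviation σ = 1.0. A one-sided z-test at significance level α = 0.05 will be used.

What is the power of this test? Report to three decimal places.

Power ≈ 0.562

Standardized effect: d = |μ_{profile 1} − μ_{profile 2}| / σ = |15.2 − 16.1| / 1.0 = 0.9000
Noncentrality parameter: λ = d·√(n/2) = 0.9000 × √(8/2) = 1.8000
One-sided α = 0.05 → critical value z_{0.05} = 1.645.
Power = Φ(λ − 1.645) = Φ(0.155) = 0.5616.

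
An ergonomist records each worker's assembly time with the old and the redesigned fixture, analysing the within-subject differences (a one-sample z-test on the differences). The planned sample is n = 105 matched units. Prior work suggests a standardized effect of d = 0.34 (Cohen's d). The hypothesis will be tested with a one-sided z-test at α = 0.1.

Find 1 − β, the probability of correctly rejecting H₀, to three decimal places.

Noncentrality parameter: δ = d·√n = 0.34 × √105 = 3.4840
One-sided α = 0.1 → critical value z_{0.1} = 1.282.
Power = Φ(δ − 1.282) = Φ(2.202) = 0.9862.

Power ≈ 0.986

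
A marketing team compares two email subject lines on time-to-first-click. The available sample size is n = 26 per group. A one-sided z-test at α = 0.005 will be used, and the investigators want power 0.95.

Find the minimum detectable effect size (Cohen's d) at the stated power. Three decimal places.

Required noncentrality: δ = z_{0.005} + z_{0.05} = 2.576 + 1.645 = 4.221.
δ = d·√(n/2) ⇒ d = δ/√(n/2) = 4.221/√(26/2) = 1.1706.

d ≈ 1.171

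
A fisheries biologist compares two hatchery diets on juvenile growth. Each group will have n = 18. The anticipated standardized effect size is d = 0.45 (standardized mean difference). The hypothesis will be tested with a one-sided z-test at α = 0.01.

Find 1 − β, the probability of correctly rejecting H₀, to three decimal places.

Noncentrality parameter: δ = d·√(n/2) = 0.45 × √(18/2) = 1.3500
Critical value for a one-sided test at α = 0.01: z_α = 2.326.
Power = P(Z > 2.326 − δ) = Φ(-0.976) = 0.1644.

Power ≈ 0.164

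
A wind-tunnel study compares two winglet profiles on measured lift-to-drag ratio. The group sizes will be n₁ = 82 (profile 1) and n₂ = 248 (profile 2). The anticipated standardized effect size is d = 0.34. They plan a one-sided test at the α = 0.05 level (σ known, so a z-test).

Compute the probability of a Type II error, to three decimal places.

β ≈ 0.153

Noncentrality parameter: δ = d / √(1/n₁ + 1/n₂) = 0.34 / √(1/82 + 1/248) = 2.6690
One-sided α = 0.05 → critical value z_{0.05} = 1.645.
Power = Φ(δ − 1.645) = Φ(1.024) = 0.8471.
Type II error: β = 1 − power = 1 − 0.8471 = 0.1529.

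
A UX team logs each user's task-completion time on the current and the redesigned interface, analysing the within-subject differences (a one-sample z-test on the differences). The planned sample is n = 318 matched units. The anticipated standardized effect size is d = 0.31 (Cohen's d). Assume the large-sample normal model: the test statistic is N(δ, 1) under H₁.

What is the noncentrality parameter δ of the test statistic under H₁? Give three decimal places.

The noncentrality parameter scales effect size by the design's sample-size factor: δ = d·√n = 0.31 × √318 = 5.5281

δ ≈ 5.528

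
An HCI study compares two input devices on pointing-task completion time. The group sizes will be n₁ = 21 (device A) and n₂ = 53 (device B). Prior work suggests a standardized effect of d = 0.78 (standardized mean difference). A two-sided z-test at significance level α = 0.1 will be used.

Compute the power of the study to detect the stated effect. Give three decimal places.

Noncentrality parameter: δ = d / √(1/n₁ + 1/n₂) = 0.78 / √(1/21 + 1/53) = 3.0250
Critical value for a two-sided test at α = 0.1: z_{α/2} = 1.645.
Power = Φ(δ − 1.645) + Φ(−δ − 1.645) = Φ(1.380) + Φ(-4.670) = 0.9162 + 0.0000 = 0.9162.

Power ≈ 0.916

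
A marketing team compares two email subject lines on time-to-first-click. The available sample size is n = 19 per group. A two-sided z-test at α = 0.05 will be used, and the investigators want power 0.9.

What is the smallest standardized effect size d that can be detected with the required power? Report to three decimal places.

d ≈ 1.052

Need Φ(δ − 1.960) = 0.9, so δ = 1.960 + 1.282 = 3.242.
(The second rejection-region term Φ(−δ − z_{α/2}) is negligible and dropped.)
δ = d·√(n/2) ⇒ d = δ/√(n/2) = 3.242/√(19/2) = 1.0517.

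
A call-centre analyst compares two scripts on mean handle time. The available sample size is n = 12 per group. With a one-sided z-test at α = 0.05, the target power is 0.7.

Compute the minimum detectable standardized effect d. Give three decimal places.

d ≈ 0.886

Required noncentrality: δ = z_{0.05} + z_{0.30} = 1.645 + 0.524 = 2.169.
δ = d·√(n/2) ⇒ d = δ/√(n/2) = 2.169/√(12/2) = 0.8856.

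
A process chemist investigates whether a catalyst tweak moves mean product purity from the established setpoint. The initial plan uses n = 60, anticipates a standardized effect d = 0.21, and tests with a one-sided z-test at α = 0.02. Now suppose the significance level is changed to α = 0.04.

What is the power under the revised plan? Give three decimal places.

δ = d·√n = 0.21 × √60 = 1.6267 (unchanged). New critical value: z_{0.04} = 1.751.
Revised power = P(Z > 1.751 − δ) = Φ(-0.124) = 0.4506.

Power ≈ 0.451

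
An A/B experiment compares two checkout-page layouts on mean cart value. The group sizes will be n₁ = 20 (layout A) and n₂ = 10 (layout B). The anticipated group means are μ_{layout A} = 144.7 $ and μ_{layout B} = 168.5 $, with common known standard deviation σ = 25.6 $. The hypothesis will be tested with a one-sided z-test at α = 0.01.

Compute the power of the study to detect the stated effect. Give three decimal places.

Power ≈ 0.530

Standardized effect: d = |μ_{layout A} − μ_{layout B}| / σ = |144.7 − 168.5| / 25.6 = 0.9297
Noncentrality parameter: δ = d / √(1/n₁ + 1/n₂) = 0.9297 / √(1/20 + 1/10) = 2.4004
Critical value for a one-sided test at α = 0.01: z_α = 2.326.
Power = P(Z > 2.326 − δ) = Φ(0.074) = 0.5295.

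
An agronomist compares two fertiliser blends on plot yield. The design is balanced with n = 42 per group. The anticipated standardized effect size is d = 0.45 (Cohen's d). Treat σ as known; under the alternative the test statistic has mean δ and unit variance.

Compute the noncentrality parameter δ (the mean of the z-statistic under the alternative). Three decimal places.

δ = d·√(n/2) = 0.45 × √(42/2) = 2.0622

δ ≈ 2.062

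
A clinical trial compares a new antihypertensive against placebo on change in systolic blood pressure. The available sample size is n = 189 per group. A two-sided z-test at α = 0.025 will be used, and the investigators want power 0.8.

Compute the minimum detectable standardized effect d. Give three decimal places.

d ≈ 0.317

Required noncentrality: δ = z_{0.0125} + z_{0.20} = 2.241 + 0.842 = 3.083.
(The second rejection-region term Φ(−δ − z_{α/2}) is negligible and dropped.)
δ = d·√(n/2) ⇒ d = δ/√(n/2) = 3.083/√(189/2) = 0.3171.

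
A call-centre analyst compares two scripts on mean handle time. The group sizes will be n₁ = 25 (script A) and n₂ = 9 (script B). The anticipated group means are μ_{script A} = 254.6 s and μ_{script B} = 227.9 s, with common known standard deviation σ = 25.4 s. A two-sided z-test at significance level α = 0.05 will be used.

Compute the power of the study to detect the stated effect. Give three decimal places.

Standardized effect: d = |μ_{script A} − μ_{script B}| / σ = |254.6 − 227.9| / 25.4 = 1.0512
Noncentrality parameter: δ = d / √(1/n₁ + 1/n₂) = 1.0512 / √(1/25 + 1/9) = 2.7041
Two-sided α = 0.05 → critical value z_{0.025} = 1.960.
Power = Φ(δ − 1.960) + Φ(−δ − 1.960) = Φ(0.744) + Φ(-4.664) = 0.7716 + 0.0000 = 0.7716.

Power ≈ 0.772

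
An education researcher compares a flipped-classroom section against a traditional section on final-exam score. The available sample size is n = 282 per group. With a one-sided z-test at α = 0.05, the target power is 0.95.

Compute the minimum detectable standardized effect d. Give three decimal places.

Need Φ(δ − 1.645) = 0.95, so δ = 1.645 + 1.645 = 3.290.
δ = d·√(n/2) ⇒ d = δ/√(n/2) = 3.290/√(282/2) = 0.2770.

d ≈ 0.277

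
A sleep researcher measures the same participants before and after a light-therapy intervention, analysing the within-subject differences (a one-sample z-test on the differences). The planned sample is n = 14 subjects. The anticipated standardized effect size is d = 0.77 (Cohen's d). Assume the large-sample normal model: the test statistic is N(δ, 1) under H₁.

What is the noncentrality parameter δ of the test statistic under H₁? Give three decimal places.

δ ≈ 2.881

The noncentrality parameter scales effect size by the design's sample-size factor: δ = d·√n = 0.77 × √14 = 2.8811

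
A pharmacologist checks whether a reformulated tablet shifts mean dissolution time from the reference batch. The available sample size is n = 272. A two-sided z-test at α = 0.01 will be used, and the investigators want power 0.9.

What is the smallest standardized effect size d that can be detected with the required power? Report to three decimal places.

d ≈ 0.234

Need Φ(δ − 2.576) = 0.9, so δ = 2.576 + 1.282 = 3.857.
(The second rejection-region term Φ(−δ − z_{α/2}) is negligible and dropped.)
δ = d·√n ⇒ d = δ/√n = 3.857/√272 = 0.2339.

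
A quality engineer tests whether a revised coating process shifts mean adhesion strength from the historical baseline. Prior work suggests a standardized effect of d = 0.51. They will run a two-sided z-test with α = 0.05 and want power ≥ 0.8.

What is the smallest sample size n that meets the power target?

n = 31

Set Φ(δ − 1.960) = 0.8; then δ − 1.960 = Φ⁻¹(0.8) = 0.842, giving δ = 2.802.
(For δ > 0 the lower-tail rejection region contributes negligibly to power, so the one-term inversion is standard.)
δ = d·√n ⇒ n = (δ/d)² = (2.802 / 0.51)² = 30.18.
Round up to the next whole unit.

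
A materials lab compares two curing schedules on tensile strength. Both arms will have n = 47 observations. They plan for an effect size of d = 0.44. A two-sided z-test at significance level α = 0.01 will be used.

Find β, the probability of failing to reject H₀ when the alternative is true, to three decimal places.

β ≈ 0.671

Noncentrality parameter: δ = d·√(n/2) = 0.44 × √(47/2) = 2.1330
Critical value for a two-sided test at α = 0.01: z_{α/2} = 2.576.
Power = Φ(δ − 2.576) + Φ(−δ − 2.576) = Φ(-0.443) + Φ(-4.709) = 0.3289 + 0.0000 = 0.3289.
Type II error: β = 1 − power = 1 − 0.3289 = 0.6711.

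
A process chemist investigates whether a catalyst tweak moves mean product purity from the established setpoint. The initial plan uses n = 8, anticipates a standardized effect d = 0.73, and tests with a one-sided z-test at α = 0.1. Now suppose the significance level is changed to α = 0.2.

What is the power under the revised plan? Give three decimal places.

Power ≈ 0.889

δ = d·√n = 0.73 × √8 = 2.0648 (unchanged). New critical value: z_{0.2} = 0.842.
Revised power = P(Z > 0.842 − δ) = Φ(1.223) = 0.8894.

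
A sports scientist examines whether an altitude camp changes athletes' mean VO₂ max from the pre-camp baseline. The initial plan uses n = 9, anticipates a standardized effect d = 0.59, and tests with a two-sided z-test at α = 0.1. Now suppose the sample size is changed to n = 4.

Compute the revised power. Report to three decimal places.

Power ≈ 0.323

With n = 4: δ = d·√n = 0.59 × √4 = 1.1800. Critical value z_{0.05} = 1.645.
Revised power = Φ(δ − 1.645) + Φ(−δ − 1.645) = Φ(-0.465) + Φ(-2.825) = 0.3210 + 0.0024 = 0.3234.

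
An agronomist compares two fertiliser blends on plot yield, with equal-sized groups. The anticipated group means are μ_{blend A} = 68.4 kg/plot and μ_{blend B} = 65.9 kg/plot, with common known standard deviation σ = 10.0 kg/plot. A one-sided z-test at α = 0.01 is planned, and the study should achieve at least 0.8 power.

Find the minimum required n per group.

Standardized effect: d = |μ_{blend A} − μ_{blend B}| / σ = |68.4 − 65.9| / 10.0 = 0.2500
For power 0.8 need Φ(δ − z_{0.01}) = 0.8, so δ = z_{0.01} + z_{0.20} = 2.326 + 0.842 = 3.168.
δ = d·√(n/2) ⇒ n = 2(δ/d)² = 2 × (3.168 / 0.2500)² = 321.15.
Rounding up, n = 322 per group.

n = 322 per group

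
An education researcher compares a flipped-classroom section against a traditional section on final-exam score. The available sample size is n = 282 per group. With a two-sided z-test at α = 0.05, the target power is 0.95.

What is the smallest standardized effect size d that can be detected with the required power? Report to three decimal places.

d ≈ 0.304

Required noncentrality: δ = z_{0.025} + z_{0.05} = 1.960 + 1.645 = 3.605.
(Lower-tail contribution to power is negligible for δ > 0.)
δ = d·√(n/2) ⇒ d = δ/√(n/2) = 3.605/√(282/2) = 0.3036.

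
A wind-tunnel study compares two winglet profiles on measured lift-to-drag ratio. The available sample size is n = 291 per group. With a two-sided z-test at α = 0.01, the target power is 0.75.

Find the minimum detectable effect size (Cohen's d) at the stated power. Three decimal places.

d ≈ 0.269

Required noncentrality: δ = z_{0.005} + z_{0.25} = 2.576 + 0.674 = 3.250.
(Lower-tail contribution to power is negligible for δ > 0.)
δ = d·√(n/2) ⇒ d = δ/√(n/2) = 3.250/√(291/2) = 0.2695.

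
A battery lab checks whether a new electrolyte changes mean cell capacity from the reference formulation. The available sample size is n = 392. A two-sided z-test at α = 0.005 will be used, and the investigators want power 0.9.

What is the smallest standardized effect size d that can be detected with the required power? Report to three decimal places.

d ≈ 0.207

Need Φ(δ − 2.807) = 0.9, so δ = 2.807 + 1.282 = 4.089.
(Lower-tail contribution to power is negligible for δ > 0.)
δ = d·√n ⇒ d = δ/√n = 4.089/√392 = 0.2065.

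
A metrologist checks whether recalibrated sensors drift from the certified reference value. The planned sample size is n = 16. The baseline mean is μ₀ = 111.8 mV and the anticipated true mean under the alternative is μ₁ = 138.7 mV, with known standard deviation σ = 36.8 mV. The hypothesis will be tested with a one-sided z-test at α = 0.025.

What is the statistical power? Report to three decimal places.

Power ≈ 0.832

Standardized effect: d = |μ₁ − μ₀| / σ = |138.7 − 111.8| / 36.8 = 0.7310
Noncentrality parameter: λ = d·√n = 0.7310 × √16 = 2.9239
Critical value for a one-sided test at α = 0.025: z_α = 1.960.
Power = Φ(λ − 1.960) = Φ(0.964) = 0.8325.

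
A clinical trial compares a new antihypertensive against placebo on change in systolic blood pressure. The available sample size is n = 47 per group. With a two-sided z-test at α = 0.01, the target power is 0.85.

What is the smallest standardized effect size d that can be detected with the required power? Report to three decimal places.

Required noncentrality: δ = z_{0.005} + z_{0.15} = 2.576 + 1.036 = 3.612.
(The second rejection-region term Φ(−δ − z_{α/2}) is negligible and dropped.)
δ = d·√(n/2) ⇒ d = δ/√(n/2) = 3.612/√(47/2) = 0.7452.

d ≈ 0.745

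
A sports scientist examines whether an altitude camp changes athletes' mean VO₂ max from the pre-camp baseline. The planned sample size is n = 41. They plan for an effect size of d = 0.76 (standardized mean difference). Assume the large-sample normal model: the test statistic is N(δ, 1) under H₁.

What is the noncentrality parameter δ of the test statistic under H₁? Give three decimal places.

δ = d·√n = 0.76 × √41 = 4.8664

δ ≈ 4.866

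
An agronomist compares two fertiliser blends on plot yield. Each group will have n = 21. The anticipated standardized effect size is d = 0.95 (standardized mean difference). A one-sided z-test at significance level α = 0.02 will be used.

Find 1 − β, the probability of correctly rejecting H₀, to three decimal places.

Power ≈ 0.847

Noncentrality parameter: δ = d·√(n/2) = 0.95 × √(21/2) = 3.0784
Critical value for a one-sided test at α = 0.02: z_α = 2.054.
Power = Φ(δ − 2.054) = Φ(1.025) = 0.8472.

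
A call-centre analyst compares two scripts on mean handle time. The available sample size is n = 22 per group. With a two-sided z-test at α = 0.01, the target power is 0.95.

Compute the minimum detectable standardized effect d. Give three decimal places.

d ≈ 1.273

Need Φ(δ − 2.576) = 0.95, so δ = 2.576 + 1.645 = 4.221.
(Lower-tail contribution to power is negligible for δ > 0.)
δ = d·√(n/2) ⇒ d = δ/√(n/2) = 4.221/√(22/2) = 1.2726.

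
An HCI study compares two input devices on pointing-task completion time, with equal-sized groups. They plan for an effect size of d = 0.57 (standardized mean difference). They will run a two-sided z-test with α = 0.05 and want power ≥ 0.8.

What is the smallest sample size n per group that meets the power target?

Set Φ(δ − 1.960) = 0.8; then δ − 1.960 = Φ⁻¹(0.8) = 0.842, giving δ = 2.802.
(For δ > 0 the lower-tail rejection region contributes negligibly to power, so the one-term inversion is standard.)
δ = d·√(n/2) ⇒ n = 2(δ/d)² = 2 × (2.802 / 0.57)² = 48.32.
Rounding up, n = 49 per group.

n = 49 per group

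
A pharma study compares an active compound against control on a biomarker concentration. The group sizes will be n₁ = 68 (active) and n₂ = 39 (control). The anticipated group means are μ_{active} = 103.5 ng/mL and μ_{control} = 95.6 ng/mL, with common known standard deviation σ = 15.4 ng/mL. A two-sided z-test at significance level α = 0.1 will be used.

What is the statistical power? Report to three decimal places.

Power ≈ 0.818

Standardized effect: d = |μ_{active} − μ_{control}| / σ = |103.5 − 95.6| / 15.4 = 0.5130
Noncentrality parameter: δ = d / √(1/n₁ + 1/n₂) = 0.5130 / √(1/68 + 1/39) = 2.5539
Critical value for a two-sided test at α = 0.1: z_{α/2} = 1.645.
Power = Φ(δ − 1.645) + Φ(−δ − 1.645) = Φ(0.909) + Φ(-4.199) = 0.8183 + 0.0000 = 0.8183.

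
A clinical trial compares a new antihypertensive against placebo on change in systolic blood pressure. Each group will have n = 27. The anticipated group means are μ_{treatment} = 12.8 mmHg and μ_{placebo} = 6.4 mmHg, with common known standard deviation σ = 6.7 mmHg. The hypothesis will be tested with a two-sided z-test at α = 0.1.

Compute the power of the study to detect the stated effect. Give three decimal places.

Standardized effect: d = |μ_{treatment} − μ_{placebo}| / σ = |12.8 − 6.4| / 6.7 = 0.9552
Noncentrality parameter: δ = d·√(n/2) = 0.9552 × √(27/2) = 3.5097
Critical value for a two-sided test at α = 0.1: z_{α/2} = 1.645.
Power = Φ(δ − 1.645) + Φ(−δ − 1.645) = Φ(1.865) + Φ(-5.155) = 0.9689 + 0.0000 = 0.9689.

Power ≈ 0.969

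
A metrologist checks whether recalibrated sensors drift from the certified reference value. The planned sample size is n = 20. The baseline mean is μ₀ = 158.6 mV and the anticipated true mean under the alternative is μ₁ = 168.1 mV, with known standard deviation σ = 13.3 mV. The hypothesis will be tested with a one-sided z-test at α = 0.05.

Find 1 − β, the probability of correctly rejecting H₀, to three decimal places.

Standardized effect: d = |μ₁ − μ₀| / σ = |168.1 − 158.6| / 13.3 = 0.7143
Noncentrality parameter: δ = d·√n = 0.7143 × √20 = 3.1944
Critical value for a one-sided test at α = 0.05: z_α = 1.645.
Power = P(Z > 1.645 − δ) = Φ(1.550) = 0.9394.

Power ≈ 0.939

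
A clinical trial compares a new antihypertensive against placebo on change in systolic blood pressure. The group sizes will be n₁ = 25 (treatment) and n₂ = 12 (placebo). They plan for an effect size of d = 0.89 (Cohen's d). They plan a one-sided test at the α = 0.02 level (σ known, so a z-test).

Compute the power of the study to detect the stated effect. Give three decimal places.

Noncentrality parameter: δ = d / √(1/n₁ + 1/n₂) = 0.89 / √(1/25 + 1/12) = 2.5343
Critical value for a one-sided test at α = 0.02: z_α = 2.054.
Power = P(Z > 2.054 − δ) = Φ(0.481) = 0.6846.

Power ≈ 0.685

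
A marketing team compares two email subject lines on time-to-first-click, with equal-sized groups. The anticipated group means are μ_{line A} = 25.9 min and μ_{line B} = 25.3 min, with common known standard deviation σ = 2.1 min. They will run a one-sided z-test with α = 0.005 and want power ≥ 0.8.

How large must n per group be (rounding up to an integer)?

n = 287 per group

Standardized effect: d = |μ_{line A} − μ_{line B}| / σ = |25.9 − 25.3| / 2.1 = 0.2857
For power 0.8 need Φ(δ − z_{0.005}) = 0.8, so δ = z_{0.005} + z_{0.20} = 2.576 + 0.842 = 3.417.
δ = d·√(n/2) ⇒ n = 2(δ/d)² = 2 × (3.417 / 0.2857)² = 286.13.
Rounding up, n = 287 per group.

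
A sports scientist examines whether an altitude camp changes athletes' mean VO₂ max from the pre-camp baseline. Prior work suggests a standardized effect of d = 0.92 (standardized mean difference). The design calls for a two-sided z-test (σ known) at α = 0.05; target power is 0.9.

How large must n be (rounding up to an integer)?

Set Φ(δ − 1.960) = 0.9; then δ − 1.960 = Φ⁻¹(0.9) = 1.282, giving δ = 3.242.
(The Φ(−δ − z_{α/2}) term is vanishingly small for δ > 0 and is dropped in the standard sample-size formula.)
δ = d·√n ⇒ n = (δ/d)² = (3.242 / 0.92)² = 12.41.
Rounding up, n = 13.

n = 13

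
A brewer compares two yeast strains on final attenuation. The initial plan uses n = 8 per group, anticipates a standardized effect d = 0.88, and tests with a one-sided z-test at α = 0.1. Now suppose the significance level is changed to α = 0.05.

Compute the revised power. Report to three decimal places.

δ = d·√(n/2) = 0.88 × √(8/2) = 1.7600 (unchanged). New critical value: z_{0.05} = 1.645.
Revised power = Φ(δ − 1.645) = Φ(0.115) = 0.5458.

Power ≈ 0.546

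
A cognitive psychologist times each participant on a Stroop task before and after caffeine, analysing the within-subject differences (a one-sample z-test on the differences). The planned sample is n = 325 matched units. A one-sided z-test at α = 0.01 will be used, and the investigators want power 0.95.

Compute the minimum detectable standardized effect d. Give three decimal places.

d ≈ 0.220

Required noncentrality: δ = z_{0.01} + z_{0.05} = 2.326 + 1.645 = 3.971.
δ = d·√n ⇒ d = δ/√n = 3.971/√325 = 0.2203.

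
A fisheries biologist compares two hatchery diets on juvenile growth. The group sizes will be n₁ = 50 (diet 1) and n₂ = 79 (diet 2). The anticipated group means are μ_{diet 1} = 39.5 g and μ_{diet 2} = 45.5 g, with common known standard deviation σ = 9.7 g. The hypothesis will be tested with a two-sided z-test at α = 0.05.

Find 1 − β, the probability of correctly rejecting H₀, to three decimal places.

Power ≈ 0.928

Standardized effect: d = |μ_{diet 1} − μ_{diet 2}| / σ = |39.5 − 45.5| / 9.7 = 0.6186
Noncentrality parameter: δ = d / √(1/n₁ + 1/n₂) = 0.6186 / √(1/50 + 1/79) = 3.4228
Two-sided α = 0.05 → critical value z_{0.025} = 1.960.
Power = Φ(δ − 1.960) + Φ(−δ − 1.960) = Φ(1.463) + Φ(-5.383) = 0.9282 + 0.0000 = 0.9282.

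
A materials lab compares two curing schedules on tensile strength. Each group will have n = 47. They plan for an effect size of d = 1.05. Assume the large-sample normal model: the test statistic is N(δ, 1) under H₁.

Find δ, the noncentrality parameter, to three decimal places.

δ ≈ 5.090

The noncentrality parameter scales effect size by the design's sample-size factor: δ = d·√(n/2) = 1.05 × √(47/2) = 5.0901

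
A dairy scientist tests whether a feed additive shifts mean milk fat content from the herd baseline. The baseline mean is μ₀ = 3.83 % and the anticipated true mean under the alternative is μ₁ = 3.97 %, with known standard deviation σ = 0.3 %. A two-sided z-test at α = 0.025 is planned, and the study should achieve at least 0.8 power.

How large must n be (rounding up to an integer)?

n = 44

Standardized effect: d = |μ₁ − μ₀| / σ = |3.97 − 3.83| / 0.3 = 0.4667
Set Φ(δ − 2.241) = 0.8; then δ − 2.241 = Φ⁻¹(0.8) = 0.842, giving δ = 3.083.
(For δ > 0 the lower-tail rejection region contributes negligibly to power, so the one-term inversion is standard.)
δ = d·√n ⇒ n = (δ/d)² = (3.083 / 0.4667)² = 43.65.
Rounding up, n = 44.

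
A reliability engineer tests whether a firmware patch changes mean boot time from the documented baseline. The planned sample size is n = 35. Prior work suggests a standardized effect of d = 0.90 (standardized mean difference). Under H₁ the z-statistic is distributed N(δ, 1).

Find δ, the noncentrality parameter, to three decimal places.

δ ≈ 5.324

The noncentrality parameter scales effect size by the design's sample-size factor: δ = d·√n = 0.90 × √35 = 5.3245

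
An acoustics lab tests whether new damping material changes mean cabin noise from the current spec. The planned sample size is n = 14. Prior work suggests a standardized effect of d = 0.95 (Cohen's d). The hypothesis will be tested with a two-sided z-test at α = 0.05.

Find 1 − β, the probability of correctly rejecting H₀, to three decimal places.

Noncentrality parameter: δ = d·√n = 0.95 × √14 = 3.5546
Critical value for a two-sided test at α = 0.05: z_{α/2} = 1.960.
Power = Φ(δ − 1.960) + Φ(−δ − 1.960) = Φ(1.595) + Φ(-5.515) = 0.9446 + 0.0000 = 0.9446.

Power ≈ 0.945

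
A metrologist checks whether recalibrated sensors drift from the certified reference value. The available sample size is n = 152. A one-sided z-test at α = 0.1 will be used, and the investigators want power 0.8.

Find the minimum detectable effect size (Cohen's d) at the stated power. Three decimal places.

Required noncentrality: δ = z_{0.1} + z_{0.20} = 1.282 + 0.842 = 2.123.
δ = d·√n ⇒ d = δ/√n = 2.123/√152 = 0.1722.

d ≈ 0.172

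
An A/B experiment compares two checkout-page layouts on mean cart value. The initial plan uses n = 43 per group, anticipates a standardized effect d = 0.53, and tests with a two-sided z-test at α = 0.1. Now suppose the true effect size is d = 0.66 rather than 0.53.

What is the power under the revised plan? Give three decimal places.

With d = 0.66: δ = d·√(n/2) = 0.66 × √(43/2) = 3.0603. Critical value z_{0.05} = 1.645.
Revised power = Φ(δ − 1.645) + Φ(−δ − 1.645) = Φ(1.415) + Φ(-4.705) = 0.9215 + 0.0000 = 0.9215.

Power ≈ 0.922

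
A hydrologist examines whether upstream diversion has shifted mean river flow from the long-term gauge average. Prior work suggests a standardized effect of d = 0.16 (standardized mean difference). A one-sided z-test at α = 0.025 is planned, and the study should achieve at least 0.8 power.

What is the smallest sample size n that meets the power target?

n = 307

Set Φ(δ − 1.960) = 0.8; then δ − 1.960 = Φ⁻¹(0.8) = 0.842, giving δ = 2.802.
δ = d·√n ⇒ n = (δ/d)² = (2.802 / 0.16)² = 306.60.
Round up to the next whole unit.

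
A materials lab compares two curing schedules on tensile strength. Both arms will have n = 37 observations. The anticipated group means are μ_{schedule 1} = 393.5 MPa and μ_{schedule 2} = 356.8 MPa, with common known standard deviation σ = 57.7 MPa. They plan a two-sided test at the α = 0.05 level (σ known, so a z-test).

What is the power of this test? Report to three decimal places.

Power ≈ 0.781

Standardized effect: d = |μ_{schedule 1} − μ_{schedule 2}| / σ = |393.5 − 356.8| / 57.7 = 0.6360
Noncentrality parameter: δ = d·√(n/2) = 0.6360 × √(37/2) = 2.7357
Critical value for a two-sided test at α = 0.05: z_{α/2} = 1.960.
Power = Φ(δ − 1.960) + Φ(−δ − 1.960) = Φ(0.776) + Φ(-4.696) = 0.7811 + 0.0000 = 0.7811.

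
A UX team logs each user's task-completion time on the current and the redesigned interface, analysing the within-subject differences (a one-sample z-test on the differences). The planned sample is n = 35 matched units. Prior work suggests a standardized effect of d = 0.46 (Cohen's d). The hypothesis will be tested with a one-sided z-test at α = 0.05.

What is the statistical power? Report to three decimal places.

Noncentrality parameter: δ = d·√n = 0.46 × √35 = 2.7214
Critical value for a one-sided test at α = 0.05: z_α = 1.645.
Power = P(Z > 1.645 − δ) = Φ(1.077) = 0.8592.

Power ≈ 0.859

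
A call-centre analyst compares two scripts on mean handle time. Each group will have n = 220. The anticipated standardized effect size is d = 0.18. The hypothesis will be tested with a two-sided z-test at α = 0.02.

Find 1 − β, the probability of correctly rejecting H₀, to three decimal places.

Power ≈ 0.331

Noncentrality parameter: δ = d·√(n/2) = 0.18 × √(220/2) = 1.8879
Critical value for a two-sided test at α = 0.02: z_{α/2} = 2.326.
Power = Φ(δ − 2.326) + Φ(−δ − 2.326) = Φ(-0.438) + Φ(-4.214) = 0.3305 + 0.0000 = 0.3305.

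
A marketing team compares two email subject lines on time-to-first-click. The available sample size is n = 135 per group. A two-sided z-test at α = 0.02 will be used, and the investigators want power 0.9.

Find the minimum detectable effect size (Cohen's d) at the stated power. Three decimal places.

d ≈ 0.439

Need Φ(δ − 2.326) = 0.9, so δ = 2.326 + 1.282 = 3.608.
(Lower-tail contribution to power is negligible for δ > 0.)
δ = d·√(n/2) ⇒ d = δ/√(n/2) = 3.608/√(135/2) = 0.4391.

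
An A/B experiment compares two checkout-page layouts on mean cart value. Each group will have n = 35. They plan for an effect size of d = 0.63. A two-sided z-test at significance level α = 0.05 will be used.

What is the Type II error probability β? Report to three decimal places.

Noncentrality parameter: δ = d·√(n/2) = 0.63 × √(35/2) = 2.6355
Critical value for a two-sided test at α = 0.05: z_{α/2} = 1.960.
Power = Φ(δ − 1.960) + Φ(−δ − 1.960) = Φ(0.676) + Φ(-4.595) = 0.7503 + 0.0000 = 0.7503.
Type II error: β = 1 − power = 1 − 0.7503 = 0.2497.

β ≈ 0.250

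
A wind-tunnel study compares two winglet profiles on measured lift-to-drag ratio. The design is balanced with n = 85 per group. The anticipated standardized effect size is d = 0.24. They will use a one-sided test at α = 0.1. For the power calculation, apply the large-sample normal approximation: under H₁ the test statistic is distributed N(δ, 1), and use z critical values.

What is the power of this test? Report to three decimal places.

Power ≈ 0.611

Noncentrality parameter: λ = d·√(n/2) = 0.24 × √(85/2) = 1.5646
Critical value for a one-sided test at α = 0.1: z_α = 1.282.
Power = P(Z > 1.282 − λ) = Φ(0.283) = 0.6114.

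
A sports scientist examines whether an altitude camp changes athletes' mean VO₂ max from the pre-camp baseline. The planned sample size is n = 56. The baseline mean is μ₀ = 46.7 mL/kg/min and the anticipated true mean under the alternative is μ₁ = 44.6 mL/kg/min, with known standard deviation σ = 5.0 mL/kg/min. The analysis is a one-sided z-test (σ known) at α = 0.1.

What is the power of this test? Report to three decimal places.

Standardized effect: d = |μ₁ − μ₀| / σ = |44.6 − 46.7| / 5.0 = 0.4200
Noncentrality parameter: λ = d·√n = 0.4200 × √56 = 3.1430
Critical value for a one-sided test at α = 0.1: z_α = 1.282.
Power = Φ(λ − 1.282) = Φ(1.861) = 0.9687.

Power ≈ 0.969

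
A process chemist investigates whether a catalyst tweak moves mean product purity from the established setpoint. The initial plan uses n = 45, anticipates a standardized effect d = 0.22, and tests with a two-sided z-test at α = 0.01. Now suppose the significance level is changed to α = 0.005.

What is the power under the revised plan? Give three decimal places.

δ = d·√n = 0.22 × √45 = 1.4758 (unchanged). New critical value: z_{0.0025} = 2.807.
Revised power = Φ(δ − 2.807) + Φ(−δ − 2.807) = Φ(-1.331) + Φ(-4.283) = 0.0916 + 0.0000 = 0.0916.

Power ≈ 0.092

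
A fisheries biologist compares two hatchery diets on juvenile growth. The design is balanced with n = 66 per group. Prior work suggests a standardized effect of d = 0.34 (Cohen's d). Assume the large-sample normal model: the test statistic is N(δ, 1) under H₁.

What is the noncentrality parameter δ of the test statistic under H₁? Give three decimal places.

δ ≈ 1.953

The noncentrality parameter scales effect size by the design's sample-size factor: δ = d·√(n/2) = 0.34 × √(66/2) = 1.9532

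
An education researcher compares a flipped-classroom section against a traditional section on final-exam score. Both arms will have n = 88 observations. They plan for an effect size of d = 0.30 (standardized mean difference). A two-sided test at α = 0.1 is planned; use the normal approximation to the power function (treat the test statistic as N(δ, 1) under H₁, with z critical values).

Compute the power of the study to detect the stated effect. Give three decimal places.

Noncentrality parameter: δ = d·√(n/2) = 0.30 × √(88/2) = 1.9900
Two-sided α = 0.1 → critical value z_{0.05} = 1.645.
Power = Φ(δ − 1.645) + Φ(−δ − 1.645) = Φ(0.345) + Φ(-3.635) = 0.6350 + 0.0001 = 0.6351.

Power ≈ 0.635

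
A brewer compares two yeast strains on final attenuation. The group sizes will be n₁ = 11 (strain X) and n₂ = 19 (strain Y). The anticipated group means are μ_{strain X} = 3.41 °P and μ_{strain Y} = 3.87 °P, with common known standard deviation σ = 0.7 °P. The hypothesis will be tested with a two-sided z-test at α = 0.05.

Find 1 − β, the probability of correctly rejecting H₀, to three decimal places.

Power ≈ 0.411

Standardized effect: d = |μ_{strain X} − μ_{strain Y}| / σ = |3.41 − 3.87| / 0.7 = 0.6571
Noncentrality parameter: δ = d / √(1/n₁ + 1/n₂) = 0.6571 / √(1/11 + 1/19) = 1.7345
Two-sided α = 0.05 → critical value z_{0.025} = 1.960.
Power = Φ(δ − 1.960) + Φ(−δ − 1.960) = Φ(-0.225) + Φ(-3.694) = 0.4108 + 0.0001 = 0.4109.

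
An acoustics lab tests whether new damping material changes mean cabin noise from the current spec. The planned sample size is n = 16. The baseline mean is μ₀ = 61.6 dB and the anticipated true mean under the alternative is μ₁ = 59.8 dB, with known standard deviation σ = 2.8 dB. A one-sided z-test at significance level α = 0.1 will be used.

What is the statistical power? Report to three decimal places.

Standardized effect: d = |μ₁ − μ₀| / σ = |59.8 − 61.6| / 2.8 = 0.6429
Noncentrality parameter: δ = d·√n = 0.6429 × √16 = 2.5714
One-sided α = 0.1 → critical value z_{0.1} = 1.282.
Power = P(Z > 1.282 − δ) = Φ(1.290) = 0.9015.

Power ≈ 0.901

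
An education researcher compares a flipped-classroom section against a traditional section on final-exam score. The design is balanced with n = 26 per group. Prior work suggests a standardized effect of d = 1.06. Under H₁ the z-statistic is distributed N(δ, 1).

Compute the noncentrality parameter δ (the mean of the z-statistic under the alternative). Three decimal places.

δ = d·√(n/2) = 1.06 × √(26/2) = 3.8219

δ ≈ 3.822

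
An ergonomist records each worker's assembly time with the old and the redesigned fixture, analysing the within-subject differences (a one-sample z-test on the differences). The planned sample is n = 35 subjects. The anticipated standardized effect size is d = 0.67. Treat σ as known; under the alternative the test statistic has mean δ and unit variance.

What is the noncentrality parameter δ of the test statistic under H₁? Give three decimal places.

The noncentrality parameter scales effect size by the design's sample-size factor: δ = d·√n = 0.67 × √35 = 3.9638

δ ≈ 3.964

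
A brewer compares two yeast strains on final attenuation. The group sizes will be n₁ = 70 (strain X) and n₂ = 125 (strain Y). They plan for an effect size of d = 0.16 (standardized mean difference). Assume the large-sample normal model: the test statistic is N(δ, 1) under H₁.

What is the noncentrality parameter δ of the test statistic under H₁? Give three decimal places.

δ = d / √(1/n₁ + 1/n₂) = 0.16 / √(1/70 + 1/125) = 1.0718

δ ≈ 1.072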